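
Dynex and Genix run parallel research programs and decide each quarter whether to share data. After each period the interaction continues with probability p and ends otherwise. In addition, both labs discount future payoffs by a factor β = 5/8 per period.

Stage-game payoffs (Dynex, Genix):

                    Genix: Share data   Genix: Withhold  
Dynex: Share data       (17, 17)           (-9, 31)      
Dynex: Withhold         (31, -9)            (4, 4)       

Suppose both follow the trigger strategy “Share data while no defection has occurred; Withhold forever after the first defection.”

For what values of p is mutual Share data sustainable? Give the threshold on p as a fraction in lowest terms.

With continuation probability p and discount β, the effective per-period discount factor is βp.
Grim-trigger IC: βp ≥ (31−17)/(31−4) = 14/27.
So p ≥ (14/27)/(5/8) = 112/135.

112/135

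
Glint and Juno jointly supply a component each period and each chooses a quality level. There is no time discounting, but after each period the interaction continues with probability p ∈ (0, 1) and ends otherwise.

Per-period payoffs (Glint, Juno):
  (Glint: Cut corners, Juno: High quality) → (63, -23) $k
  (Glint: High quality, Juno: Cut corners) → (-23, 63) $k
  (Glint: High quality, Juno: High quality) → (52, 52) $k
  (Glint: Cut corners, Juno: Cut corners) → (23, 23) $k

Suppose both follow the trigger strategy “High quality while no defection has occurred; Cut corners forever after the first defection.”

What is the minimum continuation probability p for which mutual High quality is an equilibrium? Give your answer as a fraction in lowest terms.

Expected cooperation value is 52 + p·52 + p²·52 + … = 52/(1−p); deviation gives 63 + p·23/(1−p).
52 ≥ 63(1−p) + 23p ⇒ 40p ≥ 11 ⇒ p ≥ 11/40.

11/40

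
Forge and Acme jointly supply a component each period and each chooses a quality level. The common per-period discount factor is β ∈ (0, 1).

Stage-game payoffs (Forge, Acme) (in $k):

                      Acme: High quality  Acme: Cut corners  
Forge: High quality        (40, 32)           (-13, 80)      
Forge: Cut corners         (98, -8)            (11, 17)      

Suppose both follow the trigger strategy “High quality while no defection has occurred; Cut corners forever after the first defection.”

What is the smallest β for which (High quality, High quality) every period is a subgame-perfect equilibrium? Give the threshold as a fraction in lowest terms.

For Forge: deviation gain 98−40 = 58, per-period punishment loss 40−11 = 29. IC gives β ≥ 58/87 = 2/3.
For Acme: gain 48, loss 15 per period, so β ≥ 48/63 = 16/21.
The tighter constraint is Acme's, so cooperation needs β ≥ 16/21.

16/21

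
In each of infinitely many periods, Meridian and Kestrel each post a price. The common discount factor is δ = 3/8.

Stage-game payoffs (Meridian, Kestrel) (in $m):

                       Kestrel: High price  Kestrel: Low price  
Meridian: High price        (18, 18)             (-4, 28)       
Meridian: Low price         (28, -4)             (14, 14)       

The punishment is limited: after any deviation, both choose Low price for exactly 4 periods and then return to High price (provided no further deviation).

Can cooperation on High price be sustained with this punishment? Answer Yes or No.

A one-shot deviation gives 28 now, then 14 for 4 periods, then back to 18.
Gain from deviating: (28−18) today; loss: (18−14) in each of the next 4 periods.
No-deviation condition: (18−14)(δ+…+δ^4) ≥ 28−18, i.e. δ+…+δ^4 ≥ 5/2.
At δ = 3/8: δ+…+δ^4 = 0.5881 < 2.5000.
So cooperation is not sustainable.

No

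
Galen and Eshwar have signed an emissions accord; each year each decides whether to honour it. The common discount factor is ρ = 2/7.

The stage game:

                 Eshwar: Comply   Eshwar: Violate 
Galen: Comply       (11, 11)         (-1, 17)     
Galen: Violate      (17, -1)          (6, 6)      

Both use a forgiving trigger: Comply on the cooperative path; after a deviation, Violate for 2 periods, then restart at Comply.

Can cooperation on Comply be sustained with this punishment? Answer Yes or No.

No

Comparing payoff streams over the 3 periods until play realigns: cooperate → 11(1+ρ+…+ρ^2); deviate → 17 + 6(ρ+…+ρ^2).
Cooperation is sustained iff (11−6)(ρ+…+ρ^2) ≥ 17−11.
ρ+…+ρ^2 = 2/7·(1−(2/7)^2)/(1−2/7) = 0.3673, and (17−11)/(11−6) = 1.2000.
0.3673 < 1.2000, so cooperation is not sustainable.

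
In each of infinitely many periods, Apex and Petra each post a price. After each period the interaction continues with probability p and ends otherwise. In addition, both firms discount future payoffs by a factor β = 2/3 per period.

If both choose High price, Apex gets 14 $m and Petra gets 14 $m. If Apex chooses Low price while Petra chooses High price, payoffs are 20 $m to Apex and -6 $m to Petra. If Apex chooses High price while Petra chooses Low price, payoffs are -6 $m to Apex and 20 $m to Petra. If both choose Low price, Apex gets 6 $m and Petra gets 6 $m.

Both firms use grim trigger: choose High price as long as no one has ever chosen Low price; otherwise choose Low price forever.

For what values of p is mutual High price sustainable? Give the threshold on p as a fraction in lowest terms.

9/14

Expected continuation weight on next period's payoff is β·p = 2/3·p, which plays the role of the discount factor.
Cooperation requires 2/3·p ≥ (20−14)/(20−6) = 3/7, hence p ≥ 9/14.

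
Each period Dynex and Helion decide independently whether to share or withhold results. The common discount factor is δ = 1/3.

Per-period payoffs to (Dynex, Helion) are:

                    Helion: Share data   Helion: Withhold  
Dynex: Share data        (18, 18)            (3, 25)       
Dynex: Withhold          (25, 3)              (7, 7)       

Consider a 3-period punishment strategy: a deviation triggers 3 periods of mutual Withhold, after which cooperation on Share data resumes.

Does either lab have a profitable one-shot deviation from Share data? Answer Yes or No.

Yes

Comparing payoff streams over the 4 periods until play realigns: cooperate → 18(1+δ+…+δ^3); deviate → 25 + 7(δ+…+δ^3).
Cooperation is sustained iff (18−7)(δ+…+δ^3) ≥ 25−18.
δ+…+δ^3 = 1/3·(1−(1/3)^3)/(1−1/3) = 0.4815, and (25−18)/(18−7) = 0.6364.
0.4815 < 0.6364, so cooperation is not sustainable.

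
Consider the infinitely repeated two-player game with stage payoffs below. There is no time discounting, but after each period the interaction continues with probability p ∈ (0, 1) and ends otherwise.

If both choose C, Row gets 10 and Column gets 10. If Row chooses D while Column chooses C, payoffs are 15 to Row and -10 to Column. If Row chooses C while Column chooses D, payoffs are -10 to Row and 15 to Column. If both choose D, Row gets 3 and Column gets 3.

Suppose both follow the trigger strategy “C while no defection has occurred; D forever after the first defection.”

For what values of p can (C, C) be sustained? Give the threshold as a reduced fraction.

5/12

With no time discounting, the continuation probability p plays the role of the discount factor.
Grim-trigger IC: 10/(1−p) ≥ 15 + 3p/(1−p) ⇒ p ≥ (15−10)/(15−3) = 5/12.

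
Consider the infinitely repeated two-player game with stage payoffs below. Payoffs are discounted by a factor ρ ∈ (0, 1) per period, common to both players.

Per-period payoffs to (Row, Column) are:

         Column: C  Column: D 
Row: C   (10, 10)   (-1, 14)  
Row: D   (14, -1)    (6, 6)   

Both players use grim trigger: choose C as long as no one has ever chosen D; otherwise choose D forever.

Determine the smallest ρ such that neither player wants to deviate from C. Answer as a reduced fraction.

10/(1−ρ) ≥ 14 + 6ρ/(1−ρ)
10 ≥ 14 − 8ρ
ρ ≥ 4/8 = 1/2.

1/2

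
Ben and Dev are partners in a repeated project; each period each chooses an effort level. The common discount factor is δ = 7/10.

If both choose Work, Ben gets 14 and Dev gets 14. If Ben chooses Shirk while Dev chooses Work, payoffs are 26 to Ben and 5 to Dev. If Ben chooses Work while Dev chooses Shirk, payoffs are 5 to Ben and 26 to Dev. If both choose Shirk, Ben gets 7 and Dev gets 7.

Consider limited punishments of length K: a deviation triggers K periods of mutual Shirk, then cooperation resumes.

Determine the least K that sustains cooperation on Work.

Need Σ_{k=1}^{K} δ^k ≥ (26−14)/(14−7) = 1.7143 at δ = 7/10.
At K = 3 the sum is 1.5330 < 1.7143; at K = 4 it is 1.7731 ≥ 1.7143.
So the minimum punishment length is K = 4.

4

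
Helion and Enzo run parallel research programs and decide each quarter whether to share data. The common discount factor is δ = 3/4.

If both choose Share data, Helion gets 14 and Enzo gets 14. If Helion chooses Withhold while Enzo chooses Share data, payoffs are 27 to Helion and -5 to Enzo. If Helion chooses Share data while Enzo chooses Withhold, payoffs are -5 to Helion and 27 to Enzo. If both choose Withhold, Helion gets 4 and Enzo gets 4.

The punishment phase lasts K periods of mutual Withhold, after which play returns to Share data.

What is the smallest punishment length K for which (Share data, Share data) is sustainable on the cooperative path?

2

Need Σ_{k=1}^{K} δ^k ≥ (27−14)/(14−4) = 1.3000 at δ = 3/4.
At K = 1 the sum is 0.7500 < 1.3000; at K = 2 it is 1.3125 ≥ 1.3000.
So the minimum punishment length is K = 2.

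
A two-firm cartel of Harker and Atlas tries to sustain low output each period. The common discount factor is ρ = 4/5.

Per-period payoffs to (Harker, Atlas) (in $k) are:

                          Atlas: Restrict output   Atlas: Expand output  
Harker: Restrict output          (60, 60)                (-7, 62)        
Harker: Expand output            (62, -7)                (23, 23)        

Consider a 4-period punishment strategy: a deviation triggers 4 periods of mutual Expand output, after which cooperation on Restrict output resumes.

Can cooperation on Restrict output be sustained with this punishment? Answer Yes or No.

A one-shot deviation gives 62 now, then 23 for 4 periods, then back to 60.
Gain from deviating: (62−60) today; loss: (60−23) in each of the next 4 periods.
No-deviation condition: (60−23)(ρ+…+ρ^4) ≥ 62−60, i.e. ρ+…+ρ^4 ≥ 2/37.
At ρ = 4/5: ρ+…+ρ^4 = 2.3616 ≥ 0.0541.
So cooperation is sustainable.

Yes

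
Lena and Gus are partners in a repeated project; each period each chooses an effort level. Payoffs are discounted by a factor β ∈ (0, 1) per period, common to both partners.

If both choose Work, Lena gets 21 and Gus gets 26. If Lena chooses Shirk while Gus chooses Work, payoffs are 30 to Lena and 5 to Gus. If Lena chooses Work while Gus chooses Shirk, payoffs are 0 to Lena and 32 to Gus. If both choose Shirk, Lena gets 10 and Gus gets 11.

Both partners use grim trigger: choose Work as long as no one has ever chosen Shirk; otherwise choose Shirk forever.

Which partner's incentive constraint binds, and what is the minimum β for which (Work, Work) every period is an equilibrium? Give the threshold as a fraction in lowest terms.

Lena's threshold: (30−21)/(30−10) = 9/20.
Gus's threshold: (32−26)/(32−11) = 2/7.
9/20 > 2/7, so Lena binds and β* = 9/20.

Lena; β ≥ 9/20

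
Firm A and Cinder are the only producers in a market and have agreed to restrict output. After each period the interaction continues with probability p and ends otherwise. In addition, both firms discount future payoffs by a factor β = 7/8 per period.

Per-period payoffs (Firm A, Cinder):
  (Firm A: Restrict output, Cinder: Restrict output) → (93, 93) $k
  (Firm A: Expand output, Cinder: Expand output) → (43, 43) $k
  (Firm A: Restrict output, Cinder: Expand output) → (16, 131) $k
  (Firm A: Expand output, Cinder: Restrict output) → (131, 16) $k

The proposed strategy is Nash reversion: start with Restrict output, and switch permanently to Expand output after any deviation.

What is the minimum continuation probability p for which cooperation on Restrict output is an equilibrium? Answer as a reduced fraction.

38/77

With continuation probability p and discount β, the effective per-period discount factor is βp.
Grim-trigger IC: βp ≥ (131−93)/(131−43) = 19/44.
So p ≥ (19/44)/(7/8) = 38/77.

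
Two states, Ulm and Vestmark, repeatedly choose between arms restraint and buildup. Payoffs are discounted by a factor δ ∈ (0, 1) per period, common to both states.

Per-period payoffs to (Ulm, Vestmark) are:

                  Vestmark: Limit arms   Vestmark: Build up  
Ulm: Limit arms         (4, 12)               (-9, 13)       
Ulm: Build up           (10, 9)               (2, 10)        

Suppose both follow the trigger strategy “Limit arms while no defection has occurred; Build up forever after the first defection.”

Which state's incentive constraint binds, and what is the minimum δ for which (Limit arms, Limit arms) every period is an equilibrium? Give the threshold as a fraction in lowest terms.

Ulm; δ ≥ 3/4

Ulm: cooperation gives 4 each period; deviation gives 10 once then 2 forever.
  4/(1−δ) ≥ 10 + 2δ/(1−δ) ⇒ δ ≥ 6/8 = 3/4.
Vestmark: cooperation gives 12 each period; deviation gives 13 once then 10 forever.
  δ ≥ 1/3.
Both must hold, so the binding constraint is Ulm's: δ ≥ 3/4.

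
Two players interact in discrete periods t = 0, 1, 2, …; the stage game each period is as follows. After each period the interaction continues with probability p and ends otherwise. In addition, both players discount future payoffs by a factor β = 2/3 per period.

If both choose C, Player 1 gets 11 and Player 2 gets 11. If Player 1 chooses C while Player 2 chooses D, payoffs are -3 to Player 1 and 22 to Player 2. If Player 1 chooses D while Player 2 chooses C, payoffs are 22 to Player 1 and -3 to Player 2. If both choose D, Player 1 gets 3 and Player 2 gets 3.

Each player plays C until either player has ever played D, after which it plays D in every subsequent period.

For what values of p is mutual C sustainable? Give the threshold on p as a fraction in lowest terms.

With continuation probability p and discount β, the effective per-period discount factor is βp.
Grim-trigger IC: βp ≥ (22−11)/(22−3) = 11/19.
So p ≥ (11/19)/(2/3) = 33/38.

33/38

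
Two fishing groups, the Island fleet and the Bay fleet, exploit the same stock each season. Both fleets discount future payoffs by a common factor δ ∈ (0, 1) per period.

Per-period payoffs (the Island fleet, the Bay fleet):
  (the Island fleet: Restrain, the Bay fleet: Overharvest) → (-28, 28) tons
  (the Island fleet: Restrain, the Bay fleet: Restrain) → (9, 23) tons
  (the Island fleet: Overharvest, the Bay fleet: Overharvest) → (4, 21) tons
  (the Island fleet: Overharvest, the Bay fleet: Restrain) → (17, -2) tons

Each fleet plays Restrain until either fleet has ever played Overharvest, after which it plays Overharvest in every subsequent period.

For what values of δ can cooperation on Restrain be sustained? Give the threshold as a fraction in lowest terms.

the Island fleet: cooperation gives 9 each period; deviation gives 17 once then 4 forever.
  9/(1−δ) ≥ 17 + 4δ/(1−δ) ⇒ δ ≥ 8/13.
the Bay fleet: cooperation gives 23 each period; deviation gives 28 once then 21 forever.
  δ ≥ 5/7.
Both must hold, so the binding constraint is the Bay fleet's: δ ≥ 5/7.

5/7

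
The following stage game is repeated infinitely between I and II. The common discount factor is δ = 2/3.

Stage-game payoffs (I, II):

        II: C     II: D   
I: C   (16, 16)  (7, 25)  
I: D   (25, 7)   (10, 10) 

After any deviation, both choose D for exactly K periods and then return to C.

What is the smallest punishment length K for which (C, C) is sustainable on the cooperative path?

IC: δ(1−δ^K)/(1−δ) ≥ (25−16)/(16−10) = 3/2.
With δ = 2/3: need 1 − δ^K ≥ 3/2·(1−2/3)/(2/3), i.e. δ^K ≤ 0.2500.
Since (2/3)^3 = 0.2963 and (2/3)^4 = 0.1975, the smallest such K is 4.

4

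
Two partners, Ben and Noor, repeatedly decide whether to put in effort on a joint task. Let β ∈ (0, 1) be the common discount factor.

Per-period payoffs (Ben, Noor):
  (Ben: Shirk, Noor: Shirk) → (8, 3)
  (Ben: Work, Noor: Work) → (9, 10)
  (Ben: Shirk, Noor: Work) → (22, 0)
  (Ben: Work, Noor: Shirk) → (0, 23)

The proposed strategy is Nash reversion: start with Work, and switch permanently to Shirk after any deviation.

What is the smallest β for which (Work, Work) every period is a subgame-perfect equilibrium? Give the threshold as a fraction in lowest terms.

Ben's threshold: (22−9)/(22−8) = 13/14.
Noor's threshold: (23−10)/(23−3) = 13/20.
13/14 > 13/20, so Ben binds and β* = 13/14.

13/14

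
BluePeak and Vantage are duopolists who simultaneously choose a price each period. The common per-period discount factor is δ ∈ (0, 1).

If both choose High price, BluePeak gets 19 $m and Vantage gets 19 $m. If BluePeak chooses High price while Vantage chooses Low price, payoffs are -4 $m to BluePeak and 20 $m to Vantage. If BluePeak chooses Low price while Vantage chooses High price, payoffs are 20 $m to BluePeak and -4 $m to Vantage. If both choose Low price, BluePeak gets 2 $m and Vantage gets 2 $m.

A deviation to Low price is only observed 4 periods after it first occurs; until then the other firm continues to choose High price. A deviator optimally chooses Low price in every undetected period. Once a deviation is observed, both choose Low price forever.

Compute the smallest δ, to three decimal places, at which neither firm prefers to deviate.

A deviator earns 20 for 4 periods, then 2 forever; cooperating earns 19 forever. Multiplying the IC by (1−δ):
19 ≥ 20(1−δ^4) + 2δ^4, so 18·δ^4 ≥ 1 and δ^4 ≥ 1/18.
δ ≥ (1/18)^(1/4) ≈ 0.485.

0.485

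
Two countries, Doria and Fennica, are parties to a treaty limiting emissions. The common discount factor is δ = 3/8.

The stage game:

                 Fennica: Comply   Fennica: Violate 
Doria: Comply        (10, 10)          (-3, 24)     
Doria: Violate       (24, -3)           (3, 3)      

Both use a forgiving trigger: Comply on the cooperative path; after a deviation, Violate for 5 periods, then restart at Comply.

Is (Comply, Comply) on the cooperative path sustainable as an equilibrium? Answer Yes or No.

A one-shot deviation gives 24 now, then 3 for 5 periods, then back to 10.
Gain from deviating: (24−10) today; loss: (10−3) in each of the next 5 periods.
No-deviation condition: (10−3)(δ+…+δ^5) ≥ 24−10, i.e. δ+…+δ^5 ≥ 2.
At δ = 3/8: δ+…+δ^5 = 0.5956 < 2.0000.
So cooperation is not sustainable.

No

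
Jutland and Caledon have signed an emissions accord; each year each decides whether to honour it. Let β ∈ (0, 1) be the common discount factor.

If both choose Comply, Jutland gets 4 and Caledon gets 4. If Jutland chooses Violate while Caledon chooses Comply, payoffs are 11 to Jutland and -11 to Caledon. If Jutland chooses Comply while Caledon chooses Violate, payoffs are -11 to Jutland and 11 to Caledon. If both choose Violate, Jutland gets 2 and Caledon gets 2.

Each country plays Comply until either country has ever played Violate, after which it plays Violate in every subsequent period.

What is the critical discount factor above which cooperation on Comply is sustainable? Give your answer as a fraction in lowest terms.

Under grim trigger the critical discount factor is (T−C)/(T−P) with T = 11, C = 4, P = 2.
β* = (11−4)/(11−2) = 7/9.

7/9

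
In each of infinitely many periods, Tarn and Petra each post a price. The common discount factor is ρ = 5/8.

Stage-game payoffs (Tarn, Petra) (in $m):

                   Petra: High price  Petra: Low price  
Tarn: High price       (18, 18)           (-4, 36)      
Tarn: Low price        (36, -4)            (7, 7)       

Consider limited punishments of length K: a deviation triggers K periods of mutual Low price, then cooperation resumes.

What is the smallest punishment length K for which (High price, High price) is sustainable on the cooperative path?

9

Need Σ_{k=1}^{K} ρ^k ≥ (36−18)/(18−7) = 1.6364 at ρ = 5/8.
At K = 8 the sum is 1.6279 < 1.6364; at K = 9 it is 1.6424 ≥ 1.6364.
So the minimum punishment length is K = 9.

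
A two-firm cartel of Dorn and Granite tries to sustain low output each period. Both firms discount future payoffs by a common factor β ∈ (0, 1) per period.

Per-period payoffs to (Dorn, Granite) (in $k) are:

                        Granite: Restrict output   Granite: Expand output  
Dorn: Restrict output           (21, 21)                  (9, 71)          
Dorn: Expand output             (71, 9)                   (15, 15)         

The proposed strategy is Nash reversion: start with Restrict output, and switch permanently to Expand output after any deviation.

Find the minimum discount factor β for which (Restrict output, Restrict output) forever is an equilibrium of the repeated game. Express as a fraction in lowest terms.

Cooperation forever yields 21 each period: 21/(1−β).
Deviating yields 71 once, then 15 forever: 71 + 15β/(1−β).
No profitable deviation requires 21/(1−β) ≥ 71 + 15β/(1−β).
Multiplying by (1−β): 21 ≥ 71(1−β) + 15β = 71 − 56β.
So 56β ≥ 50, i.e. β ≥ 50/56 = 25/28.

25/28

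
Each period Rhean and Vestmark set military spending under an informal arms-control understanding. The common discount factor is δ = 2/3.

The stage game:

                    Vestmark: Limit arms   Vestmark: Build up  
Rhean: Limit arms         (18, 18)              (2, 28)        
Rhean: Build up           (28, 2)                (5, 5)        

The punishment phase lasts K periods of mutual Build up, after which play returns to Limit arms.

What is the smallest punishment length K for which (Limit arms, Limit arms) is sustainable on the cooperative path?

2

No profitable deviation requires (18−5)(δ+…+δ^K) ≥ 28−18, i.e. δ+…+δ^K ≥ 10/13 ≈ 0.7692.
With δ = 2/3, the partial sums are K=1: 0.6667, K=2: 1.1111.
K = 2 is the first length at which the sum reaches 0.7692.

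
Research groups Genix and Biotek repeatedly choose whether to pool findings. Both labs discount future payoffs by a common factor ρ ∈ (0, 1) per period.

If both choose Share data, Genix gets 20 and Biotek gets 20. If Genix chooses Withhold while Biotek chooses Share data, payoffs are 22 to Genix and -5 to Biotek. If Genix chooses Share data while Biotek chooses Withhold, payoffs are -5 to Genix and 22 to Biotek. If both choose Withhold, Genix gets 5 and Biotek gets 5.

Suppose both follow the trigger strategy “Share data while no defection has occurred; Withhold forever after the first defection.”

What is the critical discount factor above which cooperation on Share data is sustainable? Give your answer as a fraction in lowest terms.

2/17

One-period gain from deviating is 22 − 20 = 2. The loss is 20 − 5 = 15 in every subsequent period, with present value 15·ρ/(1−ρ).
Deviation is unprofitable when 15·ρ/(1−ρ) ≥ 2, i.e. ρ/(1−ρ) ≥ 2/15.
Equivalently ρ ≥ 2/(2+15) = 2/17.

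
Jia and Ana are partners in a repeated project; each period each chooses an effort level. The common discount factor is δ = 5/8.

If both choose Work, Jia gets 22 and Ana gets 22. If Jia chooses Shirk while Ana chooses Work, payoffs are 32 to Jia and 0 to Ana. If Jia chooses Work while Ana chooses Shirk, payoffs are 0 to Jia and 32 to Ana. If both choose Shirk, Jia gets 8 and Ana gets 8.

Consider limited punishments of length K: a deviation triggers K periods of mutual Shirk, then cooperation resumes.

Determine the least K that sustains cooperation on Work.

2

Need Σ_{k=1}^{K} δ^k ≥ (32−22)/(22−8) = 0.7143 at δ = 5/8.
At K = 1 the sum is 0.6250 < 0.7143; at K = 2 it is 1.0156 ≥ 0.7143.
So the minimum punishment length is K = 2.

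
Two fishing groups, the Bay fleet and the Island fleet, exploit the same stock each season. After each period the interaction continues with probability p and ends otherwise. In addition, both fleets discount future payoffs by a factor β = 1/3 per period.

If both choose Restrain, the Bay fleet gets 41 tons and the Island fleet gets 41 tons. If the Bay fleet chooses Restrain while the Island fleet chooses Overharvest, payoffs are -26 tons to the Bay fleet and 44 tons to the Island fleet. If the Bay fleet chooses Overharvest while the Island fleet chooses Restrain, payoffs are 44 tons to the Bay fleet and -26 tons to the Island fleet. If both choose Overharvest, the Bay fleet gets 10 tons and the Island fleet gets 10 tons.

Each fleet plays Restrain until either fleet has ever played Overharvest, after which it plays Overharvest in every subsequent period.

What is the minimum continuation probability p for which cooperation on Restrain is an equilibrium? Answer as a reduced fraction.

Expected continuation weight on next period's payoff is β·p = 1/3·p, which plays the role of the discount factor.
Cooperation requires 1/3·p ≥ (44−41)/(44−10) = 3/34, hence p ≥ 9/34.

9/34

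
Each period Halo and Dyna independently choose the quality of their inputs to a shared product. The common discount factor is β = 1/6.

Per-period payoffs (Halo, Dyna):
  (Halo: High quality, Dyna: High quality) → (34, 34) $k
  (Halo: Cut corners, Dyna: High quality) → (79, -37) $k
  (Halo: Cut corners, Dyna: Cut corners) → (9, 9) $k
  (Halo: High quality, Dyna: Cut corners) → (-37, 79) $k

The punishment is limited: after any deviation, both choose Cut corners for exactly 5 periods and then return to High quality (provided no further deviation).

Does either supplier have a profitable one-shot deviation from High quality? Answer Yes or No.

IC: β+…+β^5 ≥ (79−34)/(34−9) = 9/5.
At β = 1/6: partial sum = 0.2000 < 1.8000. Cooperation not sustainable.

Yes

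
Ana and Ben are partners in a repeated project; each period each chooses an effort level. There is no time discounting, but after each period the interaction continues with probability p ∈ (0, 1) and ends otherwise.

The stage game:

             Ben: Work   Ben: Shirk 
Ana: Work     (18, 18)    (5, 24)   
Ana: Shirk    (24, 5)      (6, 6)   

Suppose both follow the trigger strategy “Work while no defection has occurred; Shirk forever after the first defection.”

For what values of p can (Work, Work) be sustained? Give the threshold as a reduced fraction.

With no time discounting, the continuation probability p plays the role of the discount factor.
Grim-trigger IC: 18/(1−p) ≥ 24 + 6p/(1−p) ⇒ p ≥ (24−18)/(24−6) = 1/3.

1/3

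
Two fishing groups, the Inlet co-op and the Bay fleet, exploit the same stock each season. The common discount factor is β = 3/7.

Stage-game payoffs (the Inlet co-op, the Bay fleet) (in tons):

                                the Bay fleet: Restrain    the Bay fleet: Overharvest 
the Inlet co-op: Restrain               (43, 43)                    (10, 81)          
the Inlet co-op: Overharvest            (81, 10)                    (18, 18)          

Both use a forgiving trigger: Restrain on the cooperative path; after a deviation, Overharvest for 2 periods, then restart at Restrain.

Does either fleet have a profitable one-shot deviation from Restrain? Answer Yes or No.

A one-shot deviation gives 81 now, then 18 for 2 periods, then back to 43.
Gain from deviating: (81−43) today; loss: (43−18) in each of the next 2 periods.
No-deviation condition: (43−18)(β+…+β^2) ≥ 81−43, i.e. β+…+β^2 ≥ 38/25.
At β = 3/7: β+…+β^2 = 0.6122 < 1.5200.
So cooperation is not sustainable.

Yes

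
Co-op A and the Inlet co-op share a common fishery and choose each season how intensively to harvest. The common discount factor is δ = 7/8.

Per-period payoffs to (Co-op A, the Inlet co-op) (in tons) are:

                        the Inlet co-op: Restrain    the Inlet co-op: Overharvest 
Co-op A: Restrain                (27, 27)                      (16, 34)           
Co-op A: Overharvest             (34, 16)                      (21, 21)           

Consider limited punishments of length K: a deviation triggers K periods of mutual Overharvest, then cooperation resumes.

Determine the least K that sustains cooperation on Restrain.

2

No profitable deviation requires (27−21)(δ+…+δ^K) ≥ 34−27, i.e. δ+…+δ^K ≥ 7/6 ≈ 1.1667.
With δ = 7/8, the partial sums are K=1: 0.8750, K=2: 1.6406.
K = 2 is the first length at which the sum reaches 1.1667.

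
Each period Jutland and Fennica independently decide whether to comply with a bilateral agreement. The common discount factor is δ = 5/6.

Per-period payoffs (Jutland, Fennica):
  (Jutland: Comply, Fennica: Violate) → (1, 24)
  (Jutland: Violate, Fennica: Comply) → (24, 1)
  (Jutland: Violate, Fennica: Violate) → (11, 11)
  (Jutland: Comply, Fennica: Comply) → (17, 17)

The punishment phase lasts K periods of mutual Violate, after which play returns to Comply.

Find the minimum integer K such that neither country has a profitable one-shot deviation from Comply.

2

No profitable deviation requires (17−11)(δ+…+δ^K) ≥ 24−17, i.e. δ+…+δ^K ≥ 7/6 ≈ 1.1667.
With δ = 5/6, the partial sums are K=1: 0.8333, K=2: 1.5278.
K = 2 is the first length at which the sum reaches 1.1667.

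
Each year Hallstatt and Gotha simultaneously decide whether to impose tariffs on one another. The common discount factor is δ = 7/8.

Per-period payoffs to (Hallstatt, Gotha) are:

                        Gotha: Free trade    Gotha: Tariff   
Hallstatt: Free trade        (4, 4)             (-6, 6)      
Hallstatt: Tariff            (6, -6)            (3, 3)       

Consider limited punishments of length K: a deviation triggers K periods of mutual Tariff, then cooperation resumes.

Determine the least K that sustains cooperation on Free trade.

IC: δ(1−δ^K)/(1−δ) ≥ (6−4)/(4−3) = 2.
With δ = 7/8: need 1 − δ^K ≥ 2·(1−7/8)/(7/8), i.e. δ^K ≤ 0.7143.
Since (7/8)^2 = 0.7656 and (7/8)^3 = 0.6699, the smallest such K is 3.

3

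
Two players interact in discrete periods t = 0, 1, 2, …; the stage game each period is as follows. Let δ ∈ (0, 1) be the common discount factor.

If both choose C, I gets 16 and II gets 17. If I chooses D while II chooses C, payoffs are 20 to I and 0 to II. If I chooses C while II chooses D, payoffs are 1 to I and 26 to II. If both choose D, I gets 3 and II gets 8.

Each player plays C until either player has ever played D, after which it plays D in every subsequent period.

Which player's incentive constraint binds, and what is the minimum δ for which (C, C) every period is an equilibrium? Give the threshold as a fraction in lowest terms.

I's threshold: (20−16)/(20−3) = 4/17.
II's threshold: (26−17)/(26−8) = 1/2.
4/17 < 1/2, so II binds and δ* = 1/2.

II; δ ≥ 1/2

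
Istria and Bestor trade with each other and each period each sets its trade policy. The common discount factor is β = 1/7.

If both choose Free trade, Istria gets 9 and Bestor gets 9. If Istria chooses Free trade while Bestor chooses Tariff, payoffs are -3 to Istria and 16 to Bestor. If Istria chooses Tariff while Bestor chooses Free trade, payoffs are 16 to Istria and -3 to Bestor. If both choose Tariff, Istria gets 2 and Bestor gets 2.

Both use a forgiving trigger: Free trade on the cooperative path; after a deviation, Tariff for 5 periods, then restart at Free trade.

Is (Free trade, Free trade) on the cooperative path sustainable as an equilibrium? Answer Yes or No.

Comparing payoff streams over the 6 periods until play realigns: cooperate → 9(1+β+…+β^5); deviate → 16 + 2(β+…+β^5).
Cooperation is sustained iff (9−2)(β+…+β^5) ≥ 16−9.
β+…+β^5 = 1/7·(1−(1/7)^5)/(1−1/7) = 0.1667, and (16−9)/(9−2) = 1.0000.
0.1667 < 1.0000, so cooperation is not sustainable.

No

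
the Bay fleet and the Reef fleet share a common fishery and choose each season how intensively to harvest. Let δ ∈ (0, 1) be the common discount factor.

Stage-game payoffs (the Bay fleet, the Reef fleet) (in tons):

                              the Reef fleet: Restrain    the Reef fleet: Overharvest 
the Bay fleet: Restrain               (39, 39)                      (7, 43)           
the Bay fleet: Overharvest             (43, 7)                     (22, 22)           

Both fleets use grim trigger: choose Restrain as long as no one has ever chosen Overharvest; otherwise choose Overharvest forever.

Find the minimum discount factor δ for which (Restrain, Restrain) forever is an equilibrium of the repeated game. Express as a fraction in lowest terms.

4/21

Under grim trigger the critical discount factor is (T−C)/(T−P) with T = 43, C = 39, P = 22.
δ* = (43−39)/(43−22) = 4/21.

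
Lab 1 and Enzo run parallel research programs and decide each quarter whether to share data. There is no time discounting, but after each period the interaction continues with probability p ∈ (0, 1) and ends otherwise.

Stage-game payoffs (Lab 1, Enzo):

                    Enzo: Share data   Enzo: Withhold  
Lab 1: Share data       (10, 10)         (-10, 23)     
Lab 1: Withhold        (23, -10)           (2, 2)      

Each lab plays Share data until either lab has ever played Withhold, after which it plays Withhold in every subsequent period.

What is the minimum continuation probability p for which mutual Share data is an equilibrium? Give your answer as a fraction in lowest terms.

Expected cooperation value is 10 + p·10 + p²·10 + … = 10/(1−p); deviation gives 23 + p·2/(1−p).
10 ≥ 23(1−p) + 2p ⇒ 21p ≥ 13 ⇒ p ≥ 13/21.

13/21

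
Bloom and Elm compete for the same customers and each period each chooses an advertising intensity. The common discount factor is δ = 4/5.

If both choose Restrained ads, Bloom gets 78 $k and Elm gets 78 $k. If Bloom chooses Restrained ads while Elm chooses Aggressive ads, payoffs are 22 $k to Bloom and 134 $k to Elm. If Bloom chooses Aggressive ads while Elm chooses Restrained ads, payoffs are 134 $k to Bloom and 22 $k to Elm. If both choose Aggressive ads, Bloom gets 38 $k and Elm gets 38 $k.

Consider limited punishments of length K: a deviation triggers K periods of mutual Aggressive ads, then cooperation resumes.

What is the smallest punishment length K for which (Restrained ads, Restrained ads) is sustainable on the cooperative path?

2

IC: δ(1−δ^K)/(1−δ) ≥ (134−78)/(78−38) = 7/5.
With δ = 4/5: need 1 − δ^K ≥ 7/5·(1−4/5)/(4/5), i.e. δ^K ≤ 0.6500.
Since (4/5)^1 = 0.8000 and (4/5)^2 = 0.6400, the smallest such K is 2.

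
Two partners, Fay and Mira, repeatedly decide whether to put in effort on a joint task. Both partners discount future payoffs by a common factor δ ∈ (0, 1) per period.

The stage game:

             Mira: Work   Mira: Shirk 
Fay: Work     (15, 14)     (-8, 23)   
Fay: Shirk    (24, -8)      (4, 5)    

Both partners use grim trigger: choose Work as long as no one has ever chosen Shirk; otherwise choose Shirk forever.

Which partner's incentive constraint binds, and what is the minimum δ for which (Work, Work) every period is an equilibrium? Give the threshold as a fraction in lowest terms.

Mira; δ ≥ 1/2

Fay's threshold: (24−15)/(24−4) = 9/20.
Mira's threshold: (23−14)/(23−5) = 1/2.
9/20 < 1/2, so Mira binds and δ* = 1/2.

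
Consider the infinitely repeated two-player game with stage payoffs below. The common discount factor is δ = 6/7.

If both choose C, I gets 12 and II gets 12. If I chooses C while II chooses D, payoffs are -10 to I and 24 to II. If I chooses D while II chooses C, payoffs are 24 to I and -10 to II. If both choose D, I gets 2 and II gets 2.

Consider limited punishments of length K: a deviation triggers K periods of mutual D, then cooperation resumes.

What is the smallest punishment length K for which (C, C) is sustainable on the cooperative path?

Need Σ_{k=1}^{K} δ^k ≥ (24−12)/(12−2) = 1.2000 at δ = 6/7.
At K = 1 the sum is 0.8571 < 1.2000; at K = 2 it is 1.5918 ≥ 1.2000.
So the minimum punishment length is K = 2.

2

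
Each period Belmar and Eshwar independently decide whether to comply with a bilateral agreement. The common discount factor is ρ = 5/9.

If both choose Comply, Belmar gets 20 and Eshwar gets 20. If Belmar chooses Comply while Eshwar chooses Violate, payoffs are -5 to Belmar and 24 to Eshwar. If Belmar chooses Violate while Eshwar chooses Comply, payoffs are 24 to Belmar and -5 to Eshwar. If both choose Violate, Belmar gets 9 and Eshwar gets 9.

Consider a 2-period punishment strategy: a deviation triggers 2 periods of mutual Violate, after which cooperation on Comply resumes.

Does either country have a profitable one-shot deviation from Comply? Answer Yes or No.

Comparing payoff streams over the 3 periods until play realigns: cooperate → 20(1+ρ+…+ρ^2); deviate → 24 + 9(ρ+…+ρ^2).
Cooperation is sustained iff (20−9)(ρ+…+ρ^2) ≥ 24−20.
ρ+…+ρ^2 = 5/9·(1−(5/9)^2)/(1−5/9) = 0.8642, and (24−20)/(20−9) = 0.3636.
0.8642 ≥ 0.3636, so cooperation is sustainable.

No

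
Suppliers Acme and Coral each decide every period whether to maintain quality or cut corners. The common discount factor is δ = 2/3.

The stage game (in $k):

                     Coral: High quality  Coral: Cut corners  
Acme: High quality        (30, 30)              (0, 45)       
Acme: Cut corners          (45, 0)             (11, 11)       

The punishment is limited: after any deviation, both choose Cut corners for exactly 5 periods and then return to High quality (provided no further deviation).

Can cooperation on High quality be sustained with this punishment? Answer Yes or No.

IC: δ+…+δ^5 ≥ (45−30)/(30−11) = 15/19.
At δ = 2/3: partial sum = 1.7366 ≥ 0.7895. Cooperation sustainable.

Yes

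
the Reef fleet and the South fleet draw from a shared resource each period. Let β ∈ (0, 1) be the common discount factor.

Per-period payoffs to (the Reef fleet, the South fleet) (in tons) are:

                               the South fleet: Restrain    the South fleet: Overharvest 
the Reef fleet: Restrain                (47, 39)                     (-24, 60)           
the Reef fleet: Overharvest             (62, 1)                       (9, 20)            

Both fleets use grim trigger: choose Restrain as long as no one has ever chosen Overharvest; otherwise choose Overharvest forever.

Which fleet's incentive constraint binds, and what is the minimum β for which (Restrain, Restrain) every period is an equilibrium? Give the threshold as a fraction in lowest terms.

the South fleet; β ≥ 21/40

the Reef fleet: cooperation gives 47 each period; deviation gives 62 once then 9 forever.
  47/(1−β) ≥ 62 + 9β/(1−β) ⇒ β ≥ 15/53.
the South fleet: cooperation gives 39 each period; deviation gives 60 once then 20 forever.
  β ≥ 21/40.
Both must hold, so the binding constraint is the South fleet's: β ≥ 21/40.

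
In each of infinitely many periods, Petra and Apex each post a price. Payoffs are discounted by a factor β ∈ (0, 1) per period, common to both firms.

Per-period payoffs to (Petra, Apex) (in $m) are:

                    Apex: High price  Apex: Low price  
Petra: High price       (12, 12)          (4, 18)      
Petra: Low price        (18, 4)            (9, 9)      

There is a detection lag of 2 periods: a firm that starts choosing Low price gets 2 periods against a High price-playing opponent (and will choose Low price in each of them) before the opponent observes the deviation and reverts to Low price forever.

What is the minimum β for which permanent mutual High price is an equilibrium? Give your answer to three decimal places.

0.816

The best deviation is to choose Low price for all 2 undetected periods, earning 18 each, then 9 forever once detected.
Deviation value: 18(1−β^2)/(1−β) + 9β^2/(1−β); cooperation value: 12/(1−β).
IC: 12 ≥ 18(1−β^2) + 9β^2 = 18 − 9β^2.
So β^2 ≥ 6/9 = 2/3, giving β ≥ (2/3)^(1/2) ≈ 0.816.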